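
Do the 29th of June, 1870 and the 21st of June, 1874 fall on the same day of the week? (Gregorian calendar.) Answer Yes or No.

From Jun 29, 1870 to Jun 21, 1874 is 1453 days.
1453 mod 7 = 4, so they are different weekdays.
(Jun 29, 1870 is a Wednesday; Jun 21, 1874 is a Sunday.)

No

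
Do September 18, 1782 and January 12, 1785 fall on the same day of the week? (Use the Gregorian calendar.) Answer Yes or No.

From Sep 18, 1782 to Jan 12, 1785 is 847 days.
847 mod 7 = 0, so they are the same weekday.
(Sep 18, 1782 is a Wednesday; Jan 12, 1785 is a Wednesday.)

Yes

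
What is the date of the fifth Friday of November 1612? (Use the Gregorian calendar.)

November 30, 1612

November 1, 1612 is a Thursday.
The first Friday is therefore November 2 (1 days later).
The fifth Friday is 2 + 4×7 = November 30.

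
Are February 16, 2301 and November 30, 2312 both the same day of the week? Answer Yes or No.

Yes

From Feb 16, 2301 to Nov 30, 2312 is 4305 days.
4305 mod 7 = 0, so they are the same weekday.
(Feb 16, 2301 is a Saturday; Nov 30, 2312 is a Saturday.)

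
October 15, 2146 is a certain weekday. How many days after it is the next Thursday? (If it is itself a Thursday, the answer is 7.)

5

Oct 15, 2146 is a Saturday.
From Saturday to the next Thursday is 5 days.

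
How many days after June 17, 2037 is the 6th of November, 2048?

4160

Jun 17, 2037 → Jun 17, 2038: 365 days.
Jun 17, 2038 → Jun 17, 2039: 365 days.
Jun 17, 2039 → Jun 17, 2040: 366 days (Feb 29, 2040 is in that span).
Jun 17, 2040 → Jun 17, 2041: 365 days.
Jun 17, 2041 → Jun 17, 2042: 365 days.
Jun 17, 2042 → Jun 17, 2043: 365 days.
Jun 17, 2043 → Jun 17, 2044: 366 days (Feb 29, 2044 is in that span).
Jun 17, 2044 → Jun 17, 2045: 365 days.
Jun 17, 2045 → Jun 17, 2046: 365 days.
Jun 17, 2046 → Jun 17, 2047: 365 days.
Jun 17, 2047 → Jun 17, 2048: 366 days (Feb 29, 2048 is in that span).
Jun 17, 2048 → Jul 17, 2048: 30 days (June has 30).
Jul 17, 2048 → Aug 17, 2048: 31 days (July has 31).
Aug 17, 2048 → Sep 17, 2048: 31 days (August has 31).
Sep 17, 2048 → Oct 17, 2048: 30 days (September has 30).
Oct 17, 2048 → Nov 6, 2048: 20 days.
Total: 4160 days.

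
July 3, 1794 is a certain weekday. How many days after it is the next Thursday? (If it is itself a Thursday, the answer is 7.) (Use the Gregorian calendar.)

Jul 3, 1794 is a Thursday.
From Thursday to the next Thursday is 7 days.

7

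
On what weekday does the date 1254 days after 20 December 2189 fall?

Monday

Dec 20, 2189 is a Sunday.
1254 mod 7 = 1, so 1254 days after a Sunday is Sunday + 1 = Monday.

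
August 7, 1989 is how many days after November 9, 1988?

271

Nov 9, 1988 → Dec 9, 1988: 30 days (November has 30).
Dec 9, 1988 → Jan 9, 1989: 31 days (December has 31).
Jan 9, 1989 → Feb 9, 1989: 31 days (January has 31).
Feb 9, 1989 → Mar 9, 1989: 28 days (February has 28).
Mar 9, 1989 → Apr 9, 1989: 31 days (March has 31).
Apr 9, 1989 → May 9, 1989: 30 days (April has 30).
May 9, 1989 → Jun 9, 1989: 31 days (May has 31).
Jun 9, 1989 → Jul 9, 1989: 30 days (June has 30).
Jul 9, 1989 → Aug 7, 1989: 29 days.
Total: 271 days.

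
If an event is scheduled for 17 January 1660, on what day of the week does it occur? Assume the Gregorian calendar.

Saturday

Doomsday rule: the anchor day for the 1600s is Tuesday. For year 60: 60÷12 = 5 r 0, and 0÷4 = 0, so 5+0+0 = 5.
Tuesday + 5 ≡ Sunday — that's 1660's doomsday.
In January the doomsday date is Jan 4 (1660 is a leap year (divisible by 4)).
Jan 17 is 13 days after Jan 4; 13 mod 7 = 6, so Sunday + 6 = Saturday.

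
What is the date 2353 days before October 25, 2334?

−365 (one year) → Oct 25, 2333 (1988 left).
−365 (one year) → Oct 25, 2332 (1623 left).
−366 (one year; includes Feb 29, 2332) → Oct 25, 2331 (1257 left).
−365 (one year) → Oct 25, 2330 (892 left).
−365 (one year) → Oct 25, 2329 (527 left).
−365 (one year) → Oct 25, 2328 (162 left).
−25 → Sep 30, 2328 (end of Sep, 30 days; 137 left).
−30 → Aug 31, 2328 (end of Aug, 31 days; 107 left).
−31 → Jul 31, 2328 (end of Jul, 31 days; 76 left).
−31 → Jun 30, 2328 (end of Jun, 30 days; 45 left).
−30 → May 31, 2328 (end of May, 31 days; 15 left).
−15 → May 16, 2328.

May 16, 2328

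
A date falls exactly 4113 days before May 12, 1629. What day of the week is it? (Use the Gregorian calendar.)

Tuesday

First find the weekday of May 12, 1629. Doomsday rule: the anchor day for the 1600s is Tuesday. For year 29: 29÷12 = 2 r 5, and 5÷4 = 1, so 2+5+1 = 8.
Tuesday + 8 ≡ Wednesday — that's 1629's doomsday.
In May the doomsday date is May 9.
May 12 is 3 days after May 9; 3 mod 7 = 3, so Wednesday + 3 = Saturday.
4113 mod 7 = 4, so 4113 days before a Saturday is Saturday − 4 = Tuesday.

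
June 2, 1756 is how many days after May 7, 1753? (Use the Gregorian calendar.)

1122

May 7, 1753 → May 7, 1754: 365 days.
May 7, 1754 → May 7, 1755: 365 days.
May 7, 1755 → Jun 7, 1755: 31 days (May has 31).
Jun 7, 1755 → Jul 7, 1755: 30 days (June has 30).
Jul 7, 1755 → Aug 7, 1755: 31 days (July has 31).
Aug 7, 1755 → Sep 7, 1755: 31 days (August has 31).
Sep 7, 1755 → Oct 7, 1755: 30 days (September has 30).
Oct 7, 1755 → Nov 7, 1755: 31 days (October has 31).
Nov 7, 1755 → Dec 7, 1755: 30 days (November has 30).
Dec 7, 1755 → Jan 7, 1756: 31 days (December has 31).
Jan 7, 1756 → Feb 7, 1756: 31 days (January has 31).
Feb 7, 1756 → Mar 7, 1756: 29 days (February has 29).
Mar 7, 1756 → Apr 7, 1756: 31 days (March has 31).
Apr 7, 1756 → May 7, 1756: 30 days (April has 30).
May 7, 1756 → Jun 2, 1756: 26 days.
Total: 1122 days.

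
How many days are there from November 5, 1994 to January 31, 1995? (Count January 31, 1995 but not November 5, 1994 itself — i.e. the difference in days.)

Nov 5, 1994 → Dec 5, 1994: 30 days (November has 30).
Dec 5, 1994 → Jan 5, 1995: 31 days (December has 31).
Jan 5, 1995 → Jan 31, 1995: 26 days.
Total: 87 days.

87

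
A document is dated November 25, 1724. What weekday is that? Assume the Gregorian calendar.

Saturday

Doomsday rule: the anchor day for the 1700s is Sunday. For year 24: 24÷12 = 2 r 0, and 0÷4 = 0, so 2+0+0 = 2.
Sunday + 2 ≡ Tuesday — that's 1724's doomsday.
In November the doomsday date is Nov 7.
Nov 25 is 18 days after Nov 7; 18 mod 7 = 4, so Tuesday + 4 = Saturday.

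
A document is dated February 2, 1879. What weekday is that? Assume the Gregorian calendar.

Sunday

Doomsday rule: the anchor day for the 1800s is Friday. For year 79: 79÷12 = 6 r 7, and 7÷4 = 1, so 6+7+1 = 14.
Friday + 14 ≡ Friday — that's 1879's doomsday.
In February the doomsday date is Feb 28 (1879 is not a leap year).
Feb 2 is 26 days before Feb 28; 26 mod 7 = 5, so Friday − 5 = Sunday.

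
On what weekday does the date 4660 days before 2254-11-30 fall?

Saturday

First find the weekday of Nov 30, 2254. Doomsday rule: the anchor day for the 2200s is Friday. For year 54: 54÷12 = 4 r 6, and 6÷4 = 1, so 4+6+1 = 11.
Friday + 11 ≡ Tuesday — that's 2254's doomsday.
In November the doomsday date is Nov 7.
Nov 30 is 23 days after Nov 7; 23 mod 7 = 2, so Tuesday + 2 = Thursday.
4660 mod 7 = 5, so 4660 days before a Thursday is Thursday − 5 = Saturday.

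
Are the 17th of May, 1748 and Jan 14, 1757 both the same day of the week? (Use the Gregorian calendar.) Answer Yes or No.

Yes

From May 17, 1748 to Jan 14, 1757 is 3164 days.
3164 mod 7 = 0, so they are the same weekday.
(May 17, 1748 is a Friday; Jan 14, 1757 is a Friday.)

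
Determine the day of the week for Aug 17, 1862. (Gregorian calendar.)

Sunday

Doomsday rule: the anchor day for the 1800s is Friday. For year 62: 62÷12 = 5 r 2, and 2÷4 = 0, so 5+2+0 = 7.
Friday + 7 ≡ Friday — that's 1862's doomsday.
In August the doomsday date is Aug 8.
Aug 17 is 9 days after Aug 8; 9 mod 7 = 2, so Friday + 2 = Sunday.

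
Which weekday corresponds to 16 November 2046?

Friday

Doomsday rule: the anchor day for the 2000s is Tuesday. For year 46: 46÷12 = 3 r 10, and 10÷4 = 2, so 3+10+2 = 15.
Tuesday + 15 ≡ Wednesday — that's 2046's doomsday.
In November the doomsday date is Nov 7.
Nov 16 is 9 days after Nov 7; 9 mod 7 = 2, so Wednesday + 2 = Friday.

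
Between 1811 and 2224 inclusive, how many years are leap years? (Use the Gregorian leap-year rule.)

Multiples of 4 in [1811,2224]: 104.
Of those, multiples of 100: 4 (not leap unless ÷400).
Multiples of 400: 1.
Leap years = 104 − 4 + 1 = 101.

101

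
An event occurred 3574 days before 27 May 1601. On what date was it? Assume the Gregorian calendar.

−365 (one year) → May 27, 1600 (3209 left).
−366 (one year; includes Feb 29, 1600) → May 27, 1599 (2843 left).
−365 (one year) → May 27, 1598 (2478 left).
−365 (one year) → May 27, 1597 (2113 left).
−365 (one year) → May 27, 1596 (1748 left).
−366 (one year; includes Feb 29, 1596) → May 27, 1595 (1382 left).
−365 (one year) → May 27, 1594 (1017 left).
−365 (one year) → May 27, 1593 (652 left).
−365 (one year) → May 27, 1592 (287 left).
−27 → Apr 30, 1592 (end of Apr, 30 days; 260 left).
−30 → Mar 31, 1592 (end of Mar, 31 days; 230 left).
−31 → Feb 29, 1592 (end of Feb, 29 days; 199 left).
−29 → Jan 31, 1592 (end of Jan, 31 days; 170 left).
−31 → Dec 31, 1591 (end of Dec, 31 days; 139 left).
−31 → Nov 30, 1591 (end of Nov, 30 days; 108 left).
−30 → Oct 31, 1591 (end of Oct, 31 days; 78 left).
−31 → Sep 30, 1591 (end of Sep, 30 days; 47 left).
−30 → Aug 31, 1591 (end of Aug, 31 days; 17 left).
−17 → Aug 14, 1591.

August 14, 1591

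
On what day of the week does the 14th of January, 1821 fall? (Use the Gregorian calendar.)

Sunday

Doomsday rule: the anchor day for the 1800s is Friday. For year 21: 21÷12 = 1 r 9, and 9÷4 = 2, so 1+9+2 = 12.
Friday + 12 ≡ Wednesday — that's 1821's doomsday.
In January the doomsday date is Jan 3 (1821 is not a leap year).
Jan 14 is 11 days after Jan 3; 11 mod 7 = 4, so Wednesday + 4 = Sunday.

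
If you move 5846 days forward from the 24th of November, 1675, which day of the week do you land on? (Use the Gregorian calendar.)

Monday

First find the weekday of Nov 24, 1675. Doomsday rule: the anchor day for the 1600s is Tuesday. For year 75: 75÷12 = 6 r 3, and 3÷4 = 0, so 6+3+0 = 9.
Tuesday + 9 ≡ Thursday — that's 1675's doomsday.
In November the doomsday date is Nov 7.
Nov 24 is 17 days after Nov 7; 17 mod 7 = 3, so Thursday + 3 = Sunday.
5846 mod 7 = 1, so 5846 days after a Sunday is Sunday + 1 = Monday.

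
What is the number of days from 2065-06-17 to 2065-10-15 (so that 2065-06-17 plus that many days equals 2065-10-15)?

120

Jun 17, 2065 → Jul 17, 2065: 30 days (June has 30).
Jul 17, 2065 → Aug 17, 2065: 31 days (July has 31).
Aug 17, 2065 → Sep 17, 2065: 31 days (August has 31).
Sep 17, 2065 → Oct 15, 2065: 28 days.
Total: 120 days.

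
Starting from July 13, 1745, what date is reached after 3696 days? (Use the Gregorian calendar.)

+365 (one year) → Jul 13, 1746 (3331 left).
+365 (one year) → Jul 13, 1747 (2966 left).
+366 (one year; includes Feb 29, 1748) → Jul 13, 1748 (2600 left).
+365 (one year) → Jul 13, 1749 (2235 left).
+365 (one year) → Jul 13, 1750 (1870 left).
+365 (one year) → Jul 13, 1751 (1505 left).
+366 (one year; includes Feb 29, 1752) → Jul 13, 1752 (1139 left).
+365 (one year) → Jul 13, 1753 (774 left).
+365 (one year) → Jul 13, 1754 (409 left).
+365 (one year) → Jul 13, 1755 (44 left).
Jul has 31 days: +19 → Aug 1, 1755 (25 left).
+25 → Aug 26, 1755.

August 26, 1755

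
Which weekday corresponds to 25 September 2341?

Doomsday rule: the anchor day for the 2300s is Wednesday. For year 41: 41÷12 = 3 r 5, and 5÷4 = 1, so 3+5+1 = 9.
Wednesday + 9 ≡ Friday — that's 2341's doomsday.
In September the doomsday date is Sep 5.
Sep 25 is 20 days after Sep 5; 20 mod 7 = 6, so Friday + 6 = Thursday.

Thursday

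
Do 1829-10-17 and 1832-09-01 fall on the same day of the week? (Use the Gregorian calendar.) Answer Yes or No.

Yes

From Oct 17, 1829 to Sep 1, 1832 is 1050 days.
1050 mod 7 = 0, so they are the same weekday.
(Oct 17, 1829 is a Saturday; Sep 1, 1832 is a Saturday.)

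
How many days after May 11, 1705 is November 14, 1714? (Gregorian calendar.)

3474

May 11, 1705 → May 11, 1706: 365 days.
May 11, 1706 → May 11, 1707: 365 days.
May 11, 1707 → May 11, 1708: 366 days (Feb 29, 1708 is in that span).
May 11, 1708 → May 11, 1709: 365 days.
May 11, 1709 → May 11, 1710: 365 days.
May 11, 1710 → May 11, 1711: 365 days.
May 11, 1711 → May 11, 1712: 366 days (Feb 29, 1712 is in that span).
May 11, 1712 → May 11, 1713: 365 days.
May 11, 1713 → May 11, 1714: 365 days.
May 11, 1714 → Jun 11, 1714: 31 days (May has 31).
Jun 11, 1714 → Jul 11, 1714: 30 days (June has 30).
Jul 11, 1714 → Aug 11, 1714: 31 days (July has 31).
Aug 11, 1714 → Sep 11, 1714: 31 days (August has 31).
Sep 11, 1714 → Oct 11, 1714: 30 days (September has 30).
Oct 11, 1714 → Nov 11, 1714: 31 days (October has 31).
Nov 11, 1714 → Nov 14, 1714: 3 days.
Total: 3474 days.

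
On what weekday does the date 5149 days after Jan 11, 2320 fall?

Thursday

Jan 11, 2320 is a Sunday.
5149 mod 7 = 4, so 5149 days after a Sunday is Sunday + 4 = Thursday.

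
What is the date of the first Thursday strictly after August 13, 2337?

August 19, 2337

Aug 13, 2337 is a Friday.
From Friday to the next Thursday is 6 days.
Aug 13, 2337 + 6 = Aug 19, 2337.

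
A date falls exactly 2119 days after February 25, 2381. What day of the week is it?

First find the weekday of Feb 25, 2381. Doomsday rule: the anchor day for the 2300s is Wednesday. For year 81: 81÷12 = 6 r 9, and 9÷4 = 2, so 6+9+2 = 17.
Wednesday + 17 ≡ Saturday — that's 2381's doomsday.
In February the doomsday date is Feb 28 (2381 is not a leap year).
Feb 25 is 3 days before Feb 28; 3 mod 7 = 3, so Saturday − 3 = Wednesday.
2119 mod 7 = 5, so 2119 days after a Wednesday is Wednesday + 5 = Monday.

Monday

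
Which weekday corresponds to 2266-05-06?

Doomsday rule: the anchor day for the 2200s is Friday. For year 66: 66÷12 = 5 r 6, and 6÷4 = 1, so 5+6+1 = 12.
Friday + 12 ≡ Wednesday — that's 2266's doomsday.
In May the doomsday date is May 9.
May 6 is 3 days before May 9; 3 mod 7 = 3, so Wednesday − 3 = Sunday.

Sunday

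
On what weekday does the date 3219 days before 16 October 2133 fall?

Saturday

First find the weekday of Oct 16, 2133. Doomsday rule: the anchor day for the 2100s is Sunday. For year 33: 33÷12 = 2 r 9, and 9÷4 = 2, so 2+9+2 = 13.
Sunday + 13 ≡ Saturday — that's 2133's doomsday.
In October the doomsday date is Oct 10.
Oct 16 is 6 days after Oct 10; 6 mod 7 = 6, so Saturday + 6 = Friday.
3219 mod 7 = 6, so 3219 days before a Friday is Friday − 6 = Saturday.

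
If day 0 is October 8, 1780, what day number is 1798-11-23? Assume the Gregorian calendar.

Oct 8, 1780 → Oct 8, 1781: 365 days.
Oct 8, 1781 → Oct 8, 1782: 365 days.
Oct 8, 1782 → Oct 8, 1783: 365 days.
Oct 8, 1783 → Oct 8, 1784: 366 days (Feb 29, 1784 is in that span).
Oct 8, 1784 → Oct 8, 1785: 365 days.
Oct 8, 1785 → Oct 8, 1786: 365 days.
Oct 8, 1786 → Oct 8, 1787: 365 days.
Oct 8, 1787 → Oct 8, 1788: 366 days (Feb 29, 1788 is in that span).
Oct 8, 1788 → Oct 8, 1789: 365 days.
Oct 8, 1789 → Oct 8, 1790: 365 days.
Oct 8, 1790 → Oct 8, 1791: 365 days.
Oct 8, 1791 → Oct 8, 1792: 366 days (Feb 29, 1792 is in that span).
Oct 8, 1792 → Oct 8, 1793: 365 days.
Oct 8, 1793 → Oct 8, 1794: 365 days.
Oct 8, 1794 → Oct 8, 1795: 365 days.
Oct 8, 1795 → Oct 8, 1796: 366 days (Feb 29, 1796 is in that span).
Oct 8, 1796 → Oct 8, 1797: 365 days.
Oct 8, 1797 → Oct 8, 1798: 365 days.
Oct 8, 1798 → Nov 8, 1798: 31 days (October has 31).
Nov 8, 1798 → Nov 23, 1798: 15 days.
Total: 6620 days.

6620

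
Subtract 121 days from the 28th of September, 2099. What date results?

May 30, 2099

−28 → Aug 31, 2099 (end of Aug, 31 days; 93 left).
−31 → Jul 31, 2099 (end of Jul, 31 days; 62 left).
−31 → Jun 30, 2099 (end of Jun, 30 days; 31 left).
−30 → May 31, 2099 (end of May, 31 days; 1 left).
−1 → May 30, 2099.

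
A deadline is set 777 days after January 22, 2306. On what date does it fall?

March 9, 2308

+365 (one year) → Jan 22, 2307 (412 left).
+365 (one year) → Jan 22, 2308 (47 left).
Jan has 31 days: +10 → Feb 1, 2308 (37 left).
Feb has 29 days: +29 → Mar 1, 2308 (8 left).
+8 → Mar 9, 2308.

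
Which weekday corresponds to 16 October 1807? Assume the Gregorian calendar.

Friday

Doomsday rule: the anchor day for the 1800s is Friday. For year 07: 7÷12 = 0 r 7, and 7÷4 = 1, so 0+7+1 = 8.
Friday + 8 ≡ Saturday — that's 1807's doomsday.
In October the doomsday date is Oct 10.
Oct 16 is 6 days after Oct 10; 6 mod 7 = 6, so Saturday + 6 = Friday.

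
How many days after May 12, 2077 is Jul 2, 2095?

6625

May 12, 2077 → May 12, 2078: 365 days.
May 12, 2078 → May 12, 2079: 365 days.
May 12, 2079 → May 12, 2080: 366 days (Feb 29, 2080 is in that span).
May 12, 2080 → May 12, 2081: 365 days.
May 12, 2081 → May 12, 2082: 365 days.
May 12, 2082 → May 12, 2083: 365 days.
May 12, 2083 → May 12, 2084: 366 days (Feb 29, 2084 is in that span).
May 12, 2084 → May 12, 2085: 365 days.
May 12, 2085 → May 12, 2086: 365 days.
May 12, 2086 → May 12, 2087: 365 days.
May 12, 2087 → May 12, 2088: 366 days (Feb 29, 2088 is in that span).
May 12, 2088 → May 12, 2089: 365 days.
May 12, 2089 → May 12, 2090: 365 days.
May 12, 2090 → May 12, 2091: 365 days.
May 12, 2091 → May 12, 2092: 366 days (Feb 29, 2092 is in that span).
May 12, 2092 → May 12, 2093: 365 days.
May 12, 2093 → May 12, 2094: 365 days.
May 12, 2094 → May 12, 2095: 365 days.
May 12, 2095 → Jun 12, 2095: 31 days (May has 31).
Jun 12, 2095 → Jul 2, 2095: 20 days.
Total: 6625 days.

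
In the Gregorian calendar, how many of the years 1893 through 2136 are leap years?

Multiples of 4 in [1893,2136]: 61.
Of those, multiples of 100: 3 (not leap unless ÷400).
Multiples of 400: 1.
Leap years = 61 − 3 + 1 = 59.

59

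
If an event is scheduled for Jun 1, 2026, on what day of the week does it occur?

Monday

Doomsday rule: the anchor day for the 2000s is Tuesday. For year 26: 26÷12 = 2 r 2, and 2÷4 = 0, so 2+2+0 = 4.
Tuesday + 4 ≡ Saturday — that's 2026's doomsday.
In June the doomsday date is Jun 6.
Jun 1 is 5 days before Jun 6; 5 mod 7 = 5, so Saturday − 5 = Monday.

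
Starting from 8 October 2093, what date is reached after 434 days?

+365 (one year) → Oct 8, 2094 (69 left).
Oct has 31 days: +24 → Nov 1, 2094 (45 left).
Nov has 30 days: +30 → Dec 1, 2094 (15 left).
+15 → Dec 16, 2094.

December 16, 2094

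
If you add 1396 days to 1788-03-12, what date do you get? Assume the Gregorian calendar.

+365 (one year) → Mar 12, 1789 (1031 left).
+365 (one year) → Mar 12, 1790 (666 left).
+365 (one year) → Mar 12, 1791 (301 left).
Mar has 31 days: +20 → Apr 1, 1791 (281 left).
Apr has 30 days: +30 → May 1, 1791 (251 left).
May has 31 days: +31 → Jun 1, 1791 (220 left).
Jun has 30 days: +30 → Jul 1, 1791 (190 left).
Jul has 31 days: +31 → Aug 1, 1791 (159 left).
Aug has 31 days: +31 → Sep 1, 1791 (128 left).
Sep has 30 days: +30 → Oct 1, 1791 (98 left).
Oct has 31 days: +31 → Nov 1, 1791 (67 left).
Nov has 30 days: +30 → Dec 1, 1791 (37 left).
Dec has 31 days: +31 → Jan 1, 1792 (6 left).
+6 → Jan 7, 1792.

January 7, 1792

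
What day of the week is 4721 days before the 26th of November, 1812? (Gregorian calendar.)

First find the weekday of Nov 26, 1812. Doomsday rule: the anchor day for the 1800s is Friday. For year 12: 12÷12 = 1 r 0, and 0÷4 = 0, so 1+0+0 = 1.
Friday + 1 ≡ Saturday — that's 1812's doomsday.
In November the doomsday date is Nov 7.
Nov 26 is 19 days after Nov 7; 19 mod 7 = 5, so Saturday + 5 = Thursday.
4721 mod 7 = 3, so 4721 days before a Thursday is Thursday − 3 = Monday.

Monday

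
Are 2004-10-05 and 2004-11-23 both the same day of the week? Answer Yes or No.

Yes

From Oct 5, 2004 to Nov 23, 2004 is 49 days.
49 mod 7 = 0, so they are the same weekday.
(Oct 5, 2004 is a Tuesday; Nov 23, 2004 is a Tuesday.)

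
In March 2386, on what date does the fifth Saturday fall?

March 1, 2386 is a Saturday.
The first Saturday is therefore March 1 (same day).
The fifth Saturday is 1 + 4×7 = March 29.

March 29, 2386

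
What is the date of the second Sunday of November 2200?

November 9, 2200

November 1, 2200 is a Saturday.
The first Sunday is therefore November 2 (1 days later).
The second Sunday is 2 + 1×7 = November 9.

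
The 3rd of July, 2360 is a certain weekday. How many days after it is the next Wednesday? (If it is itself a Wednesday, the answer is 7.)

Jul 3, 2360 is a Sunday.
From Sunday to the next Wednesday is 3 days.

3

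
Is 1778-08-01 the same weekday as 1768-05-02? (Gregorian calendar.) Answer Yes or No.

No

From May 2, 1768 to Aug 1, 1778 is 3743 days.
3743 mod 7 = 5, so they are different weekdays.
(May 2, 1768 is a Monday; Aug 1, 1778 is a Saturday.)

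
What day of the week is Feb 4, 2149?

Doomsday rule: the anchor day for the 2100s is Sunday. For year 49: 49÷12 = 4 r 1, and 1÷4 = 0, so 4+1+0 = 5.
Sunday + 5 ≡ Friday — that's 2149's doomsday.
In February the doomsday date is Feb 28 (2149 is not a leap year).
Feb 4 is 24 days before Feb 28; 24 mod 7 = 3, so Friday − 3 = Tuesday.

Tuesday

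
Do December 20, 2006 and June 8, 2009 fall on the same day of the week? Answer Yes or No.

No

From Dec 20, 2006 to Jun 8, 2009 is 901 days.
901 mod 7 = 5, so they are different weekdays.
(Dec 20, 2006 is a Wednesday; Jun 8, 2009 is a Monday.)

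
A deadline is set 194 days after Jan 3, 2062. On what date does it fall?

July 16, 2062

Jan has 31 days: +29 → Feb 1, 2062 (165 left).
Feb has 28 days: +28 → Mar 1, 2062 (137 left).
Mar has 31 days: +31 → Apr 1, 2062 (106 left).
Apr has 30 days: +30 → May 1, 2062 (76 left).
May has 31 days: +31 → Jun 1, 2062 (45 left).
Jun has 30 days: +30 → Jul 1, 2062 (15 left).
+15 → Jul 16, 2062.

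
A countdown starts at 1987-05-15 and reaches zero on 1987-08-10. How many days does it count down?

May 15, 1987 → Jun 15, 1987: 31 days (May has 31).
Jun 15, 1987 → Jul 15, 1987: 30 days (June has 30).
Jul 15, 1987 → Aug 10, 1987: 26 days.
Total: 87 days.

87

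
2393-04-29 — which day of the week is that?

Doomsday rule: the anchor day for the 2300s is Wednesday. For year 93: 93÷12 = 7 r 9, and 9÷4 = 2, so 7+9+2 = 18.
Wednesday + 18 ≡ Sunday — that's 2393's doomsday.
In April the doomsday date is Apr 4.
Apr 29 is 25 days after Apr 4; 25 mod 7 = 4, so Sunday + 4 = Thursday.

Thursday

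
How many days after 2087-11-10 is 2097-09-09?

3591

Nov 10, 2087 → Nov 10, 2088: 366 days (Feb 29, 2088 is in that span).
Nov 10, 2088 → Nov 10, 2089: 365 days.
Nov 10, 2089 → Nov 10, 2090: 365 days.
Nov 10, 2090 → Nov 10, 2091: 365 days.
Nov 10, 2091 → Nov 10, 2092: 366 days (Feb 29, 2092 is in that span).
Nov 10, 2092 → Nov 10, 2093: 365 days.
Nov 10, 2093 → Nov 10, 2094: 365 days.
Nov 10, 2094 → Nov 10, 2095: 365 days.
Nov 10, 2095 → Nov 10, 2096: 366 days (Feb 29, 2096 is in that span).
Nov 10, 2096 → Dec 10, 2096: 30 days (November has 30).
Dec 10, 2096 → Jan 10, 2097: 31 days (December has 31).
Jan 10, 2097 → Feb 10, 2097: 31 days (January has 31).
Feb 10, 2097 → Mar 10, 2097: 28 days (February has 28).
Mar 10, 2097 → Apr 10, 2097: 31 days (March has 31).
Apr 10, 2097 → May 10, 2097: 30 days (April has 30).
May 10, 2097 → Jun 10, 2097: 31 days (May has 31).
Jun 10, 2097 → Jul 10, 2097: 30 days (June has 30).
Jul 10, 2097 → Aug 10, 2097: 31 days (July has 31).
Aug 10, 2097 → Sep 9, 2097: 30 days.
Total: 3591 days.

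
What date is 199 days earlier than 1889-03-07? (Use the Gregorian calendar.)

−7 → Feb 28, 1889 (end of Feb, 28 days; 192 left).
−28 → Jan 31, 1889 (end of Jan, 31 days; 164 left).
−31 → Dec 31, 1888 (end of Dec, 31 days; 133 left).
−31 → Nov 30, 1888 (end of Nov, 30 days; 102 left).
−30 → Oct 31, 1888 (end of Oct, 31 days; 72 left).
−31 → Sep 30, 1888 (end of Sep, 30 days; 41 left).
−30 → Aug 31, 1888 (end of Aug, 31 days; 11 left).
−11 → Aug 20, 1888.

August 20, 1888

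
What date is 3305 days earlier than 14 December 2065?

November 26, 2056

−365 (one year) → Dec 14, 2064 (2940 left).
−366 (one year; includes Feb 29, 2064) → Dec 14, 2063 (2574 left).
−365 (one year) → Dec 14, 2062 (2209 left).
−365 (one year) → Dec 14, 2061 (1844 left).
−365 (one year) → Dec 14, 2060 (1479 left).
−366 (one year; includes Feb 29, 2060) → Dec 14, 2059 (1113 left).
−365 (one year) → Dec 14, 2058 (748 left).
−365 (one year) → Dec 14, 2057 (383 left).
−14 → Nov 30, 2057 (end of Nov, 30 days; 369 left).
−30 → Oct 31, 2057 (end of Oct, 31 days; 339 left).
−31 → Sep 30, 2057 (end of Sep, 30 days; 308 left).
−30 → Aug 31, 2057 (end of Aug, 31 days; 278 left).
−31 → Jul 31, 2057 (end of Jul, 31 days; 247 left).
−31 → Jun 30, 2057 (end of Jun, 30 days; 216 left).
−30 → May 31, 2057 (end of May, 31 days; 186 left).
−31 → Apr 30, 2057 (end of Apr, 30 days; 155 left).
−30 → Mar 31, 2057 (end of Mar, 31 days; 125 left).
−31 → Feb 28, 2057 (end of Feb, 28 days; 94 left).
−28 → Jan 31, 2057 (end of Jan, 31 days; 66 left).
−31 → Dec 31, 2056 (end of Dec, 31 days; 35 left).
−31 → Nov 30, 2056 (end of Nov, 30 days; 4 left).
−4 → Nov 26, 2056.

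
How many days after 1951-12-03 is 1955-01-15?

1139

Dec 3, 1951 → Dec 3, 1952: 366 days (Feb 29, 1952 is in that span).
Dec 3, 1952 → Dec 3, 1953: 365 days.
Dec 3, 1953 → Dec 3, 1954: 365 days.
Dec 3, 1954 → Jan 3, 1955: 31 days (December has 31).
Jan 3, 1955 → Jan 15, 1955: 12 days.
Total: 1139 days.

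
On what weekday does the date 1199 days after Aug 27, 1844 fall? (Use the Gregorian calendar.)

Thursday

First find the weekday of Aug 27, 1844. Doomsday rule: the anchor day for the 1800s is Friday. For year 44: 44÷12 = 3 r 8, and 8÷4 = 2, so 3+8+2 = 13.
Friday + 13 ≡ Thursday — that's 1844's doomsday.
In August the doomsday date is Aug 8.
Aug 27 is 19 days after Aug 8; 19 mod 7 = 5, so Thursday + 5 = Tuesday.
1199 mod 7 = 2, so 1199 days after a Tuesday is Tuesday + 2 = Thursday.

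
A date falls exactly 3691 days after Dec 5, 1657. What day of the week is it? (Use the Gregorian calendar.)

Friday

First find the weekday of Dec 5, 1657. Doomsday rule: the anchor day for the 1600s is Tuesday. For year 57: 57÷12 = 4 r 9, and 9÷4 = 2, so 4+9+2 = 15.
Tuesday + 15 ≡ Wednesday — that's 1657's doomsday.
In December the doomsday date is Dec 12.
Dec 5 is 7 days before Dec 12; 7 mod 7 = 0, so Wednesday − 0 = Wednesday.
3691 mod 7 = 2, so 3691 days after a Wednesday is Wednesday + 2 = Friday.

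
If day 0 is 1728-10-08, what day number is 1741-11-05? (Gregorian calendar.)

4776

Oct 8, 1728 → Oct 8, 1729: 365 days.
Oct 8, 1729 → Oct 8, 1730: 365 days.
Oct 8, 1730 → Oct 8, 1731: 365 days.
Oct 8, 1731 → Oct 8, 1732: 366 days (Feb 29, 1732 is in that span).
Oct 8, 1732 → Oct 8, 1733: 365 days.
Oct 8, 1733 → Oct 8, 1734: 365 days.
Oct 8, 1734 → Oct 8, 1735: 365 days.
Oct 8, 1735 → Oct 8, 1736: 366 days (Feb 29, 1736 is in that span).
Oct 8, 1736 → Oct 8, 1737: 365 days.
Oct 8, 1737 → Oct 8, 1738: 365 days.
Oct 8, 1738 → Oct 8, 1739: 365 days.
Oct 8, 1739 → Oct 8, 1740: 366 days (Feb 29, 1740 is in that span).
Oct 8, 1740 → Nov 8, 1740: 31 days (October has 31).
Nov 8, 1740 → Dec 8, 1740: 30 days (November has 30).
Dec 8, 1740 → Jan 8, 1741: 31 days (December has 31).
Jan 8, 1741 → Feb 8, 1741: 31 days (January has 31).
Feb 8, 1741 → Mar 8, 1741: 28 days (February has 28).
Mar 8, 1741 → Apr 8, 1741: 31 days (March has 31).
Apr 8, 1741 → May 8, 1741: 30 days (April has 30).
May 8, 1741 → Jun 8, 1741: 31 days (May has 31).
Jun 8, 1741 → Jul 8, 1741: 30 days (June has 30).
Jul 8, 1741 → Aug 8, 1741: 31 days (July has 31).
Aug 8, 1741 → Sep 8, 1741: 31 days (August has 31).
Sep 8, 1741 → Oct 8, 1741: 30 days (September has 30).
Oct 8, 1741 → Nov 5, 1741: 28 days.
Total: 4776 days.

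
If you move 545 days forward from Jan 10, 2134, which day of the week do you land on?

Jan 10, 2134 is a Sunday.
545 mod 7 = 6, so 545 days after a Sunday is Sunday + 6 = Saturday.

Saturday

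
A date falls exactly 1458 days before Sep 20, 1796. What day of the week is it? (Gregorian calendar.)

First find the weekday of Sep 20, 1796. Doomsday rule: the anchor day for the 1700s is Sunday. For year 96: 96÷12 = 8 r 0, and 0÷4 = 0, so 8+0+0 = 8.
Sunday + 8 ≡ Monday — that's 1796's doomsday.
In September the doomsday date is Sep 5.
Sep 20 is 15 days after Sep 5; 15 mod 7 = 1, so Monday + 1 = Tuesday.
1458 mod 7 = 2, so 1458 days before a Tuesday is Tuesday − 2 = Sunday.

Sunday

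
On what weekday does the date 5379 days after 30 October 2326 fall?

First find the weekday of Oct 30, 2326. Doomsday rule: the anchor day for the 2300s is Wednesday. For year 26: 26÷12 = 2 r 2, and 2÷4 = 0, so 2+2+0 = 4.
Wednesday + 4 ≡ Sunday — that's 2326's doomsday.
In October the doomsday date is Oct 10.
Oct 30 is 20 days after Oct 10; 20 mod 7 = 6, so Sunday + 6 = Saturday.
5379 mod 7 = 3, so 5379 days after a Saturday is Saturday + 3 = Tuesday.

Tuesday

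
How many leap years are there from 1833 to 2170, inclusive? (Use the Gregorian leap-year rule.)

82

Multiples of 4 in [1833,2170]: 84.
Of those, multiples of 100: 3 (not leap unless ÷400).
Multiples of 400: 1.
Leap years = 84 − 3 + 1 = 82.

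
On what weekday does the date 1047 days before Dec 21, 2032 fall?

Friday

Dec 21, 2032 is a Tuesday.
1047 mod 7 = 4, so 1047 days before a Tuesday is Tuesday − 4 = Friday.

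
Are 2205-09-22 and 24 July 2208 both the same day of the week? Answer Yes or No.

From Sep 22, 2205 to Jul 24, 2208 is 1036 days.
1036 mod 7 = 0, so they are the same weekday.
(Sep 22, 2205 is a Sunday; Jul 24, 2208 is a Sunday.)

Yes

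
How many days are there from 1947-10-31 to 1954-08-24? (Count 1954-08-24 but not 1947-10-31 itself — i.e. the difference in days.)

Oct 31, 1947 → Oct 31, 1948: 366 days (Feb 29, 1948 is in that span).
Oct 31, 1948 → Oct 31, 1949: 365 days.
Oct 31, 1949 → Oct 31, 1950: 365 days.
Oct 31, 1950 → Oct 31, 1951: 365 days.
Oct 31, 1951 → Oct 31, 1952: 366 days (Feb 29, 1952 is in that span).
Oct 31, 1952 → Oct 31, 1953: 365 days.
Oct 31, 1953 → Nov 30, 1953: 30 days (October has 31).
Nov 30, 1953 → Dec 30, 1953: 30 days (November has 30).
Dec 30, 1953 → Jan 30, 1954: 31 days (December has 31).
Jan 30, 1954 → Feb 28, 1954: 29 days (January has 31).
Feb 28, 1954 → Mar 28, 1954: 28 days (February has 28).
Mar 28, 1954 → Apr 28, 1954: 31 days (March has 31).
Apr 28, 1954 → May 28, 1954: 30 days (April has 30).
May 28, 1954 → Jun 28, 1954: 31 days (May has 31).
Jun 28, 1954 → Jul 28, 1954: 30 days (June has 30).
Jul 28, 1954 → Aug 24, 1954: 27 days.
Total: 2489 days.

2489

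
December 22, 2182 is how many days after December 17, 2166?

5849

Dec 17, 2166 → Dec 17, 2167: 365 days.
Dec 17, 2167 → Dec 17, 2168: 366 days (Feb 29, 2168 is in that span).
Dec 17, 2168 → Dec 17, 2169: 365 days.
Dec 17, 2169 → Dec 17, 2170: 365 days.
Dec 17, 2170 → Dec 17, 2171: 365 days.
Dec 17, 2171 → Dec 17, 2172: 366 days (Feb 29, 2172 is in that span).
Dec 17, 2172 → Dec 17, 2173: 365 days.
Dec 17, 2173 → Dec 17, 2174: 365 days.
Dec 17, 2174 → Dec 17, 2175: 365 days.
Dec 17, 2175 → Dec 17, 2176: 366 days (Feb 29, 2176 is in that span).
Dec 17, 2176 → Dec 17, 2177: 365 days.
Dec 17, 2177 → Dec 17, 2178: 365 days.
Dec 17, 2178 → Dec 17, 2179: 365 days.
Dec 17, 2179 → Dec 17, 2180: 366 days (Feb 29, 2180 is in that span).
Dec 17, 2180 → Dec 17, 2181: 365 days.
Dec 17, 2181 → Jan 17, 2182: 31 days (December has 31).
Jan 17, 2182 → Feb 17, 2182: 31 days (January has 31).
Feb 17, 2182 → Mar 17, 2182: 28 days (February has 28).
Mar 17, 2182 → Apr 17, 2182: 31 days (March has 31).
Apr 17, 2182 → May 17, 2182: 30 days (April has 30).
May 17, 2182 → Jun 17, 2182: 31 days (May has 31).
Jun 17, 2182 → Jul 17, 2182: 30 days (June has 30).
Jul 17, 2182 → Aug 17, 2182: 31 days (July has 31).
Aug 17, 2182 → Sep 17, 2182: 31 days (August has 31).
Sep 17, 2182 → Oct 17, 2182: 30 days (September has 30).
Oct 17, 2182 → Nov 17, 2182: 31 days (October has 31).
Nov 17, 2182 → Dec 17, 2182: 30 days (November has 30).
Dec 17, 2182 → Dec 22, 2182: 5 days.
Total: 5849 days.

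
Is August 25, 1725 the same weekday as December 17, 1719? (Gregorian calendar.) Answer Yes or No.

From Dec 17, 1719 to Aug 25, 1725 is 2078 days.
2078 mod 7 = 6, so they are different weekdays.
(Dec 17, 1719 is a Sunday; Aug 25, 1725 is a Saturday.)

No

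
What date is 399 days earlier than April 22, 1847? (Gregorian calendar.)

−22 → Mar 31, 1847 (end of Mar, 31 days; 377 left).
−31 → Feb 28, 1847 (end of Feb, 28 days; 346 left).
−28 → Jan 31, 1847 (end of Jan, 31 days; 318 left).
−31 → Dec 31, 1846 (end of Dec, 31 days; 287 left).
−31 → Nov 30, 1846 (end of Nov, 30 days; 256 left).
−30 → Oct 31, 1846 (end of Oct, 31 days; 226 left).
−31 → Sep 30, 1846 (end of Sep, 30 days; 195 left).
−30 → Aug 31, 1846 (end of Aug, 31 days; 165 left).
−31 → Jul 31, 1846 (end of Jul, 31 days; 134 left).
−31 → Jun 30, 1846 (end of Jun, 30 days; 103 left).
−30 → May 31, 1846 (end of May, 31 days; 73 left).
−31 → Apr 30, 1846 (end of Apr, 30 days; 42 left).
−30 → Mar 31, 1846 (end of Mar, 31 days; 12 left).
−12 → Mar 19, 1846.

March 19, 1846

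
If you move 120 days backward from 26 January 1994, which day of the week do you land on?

Tuesday

First find the weekday of Jan 26, 1994. Doomsday rule: the anchor day for the 1900s is Wednesday. For year 94: 94÷12 = 7 r 10, and 10÷4 = 2, so 7+10+2 = 19.
Wednesday + 19 ≡ Monday — that's 1994's doomsday.
In January the doomsday date is Jan 3 (1994 is not a leap year).
Jan 26 is 23 days after Jan 3; 23 mod 7 = 2, so Monday + 2 = Wednesday.
120 mod 7 = 1, so 120 days before a Wednesday is Wednesday − 1 = Tuesday.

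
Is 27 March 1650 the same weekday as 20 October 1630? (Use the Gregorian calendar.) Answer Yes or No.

Yes

From Oct 20, 1630 to Mar 27, 1650 is 7098 days.
7098 mod 7 = 0, so they are the same weekday.
(Oct 20, 1630 is a Sunday; Mar 27, 1650 is a Sunday.)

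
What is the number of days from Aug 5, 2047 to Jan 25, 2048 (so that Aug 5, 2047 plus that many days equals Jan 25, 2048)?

173

Aug 5, 2047 → Sep 5, 2047: 31 days (August has 31).
Sep 5, 2047 → Oct 5, 2047: 30 days (September has 30).
Oct 5, 2047 → Nov 5, 2047: 31 days (October has 31).
Nov 5, 2047 → Dec 5, 2047: 30 days (November has 30).
Dec 5, 2047 → Jan 5, 2048: 31 days (December has 31).
Jan 5, 2048 → Jan 25, 2048: 20 days.
Total: 173 days.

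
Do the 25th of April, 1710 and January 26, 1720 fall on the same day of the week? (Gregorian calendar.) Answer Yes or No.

From Apr 25, 1710 to Jan 26, 1720 is 3563 days.
3563 mod 7 = 0, so they are the same weekday.
(Apr 25, 1710 is a Friday; Jan 26, 1720 is a Friday.)

Yes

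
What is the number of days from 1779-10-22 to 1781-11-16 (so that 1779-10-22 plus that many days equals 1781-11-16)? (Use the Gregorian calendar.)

756

Oct 22, 1779 → Oct 22, 1780: 366 days (Feb 29, 1780 is in that span).
Oct 22, 1780 → Nov 22, 1780: 31 days (October has 31).
Nov 22, 1780 → Dec 22, 1780: 30 days (November has 30).
Dec 22, 1780 → Jan 22, 1781: 31 days (December has 31).
Jan 22, 1781 → Feb 22, 1781: 31 days (January has 31).
Feb 22, 1781 → Mar 22, 1781: 28 days (February has 28).
Mar 22, 1781 → Apr 22, 1781: 31 days (March has 31).
Apr 22, 1781 → May 22, 1781: 30 days (April has 30).
May 22, 1781 → Jun 22, 1781: 31 days (May has 31).
Jun 22, 1781 → Jul 22, 1781: 30 days (June has 30).
Jul 22, 1781 → Aug 22, 1781: 31 days (July has 31).
Aug 22, 1781 → Sep 22, 1781: 31 days (August has 31).
Sep 22, 1781 → Oct 22, 1781: 30 days (September has 30).
Oct 22, 1781 → Nov 16, 1781: 25 days.
Total: 756 days.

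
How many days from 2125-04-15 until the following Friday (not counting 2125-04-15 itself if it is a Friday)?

Apr 15, 2125 is a Sunday.
From Sunday to the next Friday is 5 days.

5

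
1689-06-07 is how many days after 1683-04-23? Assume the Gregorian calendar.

2237

Apr 23, 1683 → Apr 23, 1684: 366 days (Feb 29, 1684 is in that span).
Apr 23, 1684 → Apr 23, 1685: 365 days.
Apr 23, 1685 → Apr 23, 1686: 365 days.
Apr 23, 1686 → Apr 23, 1687: 365 days.
Apr 23, 1687 → Apr 23, 1688: 366 days (Feb 29, 1688 is in that span).
Apr 23, 1688 → Apr 23, 1689: 365 days.
Apr 23, 1689 → May 23, 1689: 30 days (April has 30).
May 23, 1689 → Jun 7, 1689: 15 days.
Total: 2237 days.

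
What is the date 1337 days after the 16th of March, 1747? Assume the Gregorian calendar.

November 12, 1750

+366 (one year; includes Feb 29, 1748) → Mar 16, 1748 (971 left).
+365 (one year) → Mar 16, 1749 (606 left).
+365 (one year) → Mar 16, 1750 (241 left).
Mar has 31 days: +16 → Apr 1, 1750 (225 left).
Apr has 30 days: +30 → May 1, 1750 (195 left).
May has 31 days: +31 → Jun 1, 1750 (164 left).
Jun has 30 days: +30 → Jul 1, 1750 (134 left).
Jul has 31 days: +31 → Aug 1, 1750 (103 left).
Aug has 31 days: +31 → Sep 1, 1750 (72 left).
Sep has 30 days: +30 → Oct 1, 1750 (42 left).
Oct has 31 days: +31 → Nov 1, 1750 (11 left).
+11 → Nov 12, 1750.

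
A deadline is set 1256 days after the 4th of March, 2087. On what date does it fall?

August 11, 2090

+366 (one year; includes Feb 29, 2088) → Mar 4, 2088 (890 left).
+365 (one year) → Mar 4, 2089 (525 left).
+365 (one year) → Mar 4, 2090 (160 left).
Mar has 31 days: +28 → Apr 1, 2090 (132 left).
Apr has 30 days: +30 → May 1, 2090 (102 left).
May has 31 days: +31 → Jun 1, 2090 (71 left).
Jun has 30 days: +30 → Jul 1, 2090 (41 left).
Jul has 31 days: +31 → Aug 1, 2090 (10 left).
+10 → Aug 11, 2090.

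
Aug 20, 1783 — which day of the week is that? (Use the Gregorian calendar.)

Doomsday rule: the anchor day for the 1700s is Sunday. For year 83: 83÷12 = 6 r 11, and 11÷4 = 2, so 6+11+2 = 19.
Sunday + 19 ≡ Friday — that's 1783's doomsday.
In August the doomsday date is Aug 8.
Aug 20 is 12 days after Aug 8; 12 mod 7 = 5, so Friday + 5 = Wednesday.

Wednesday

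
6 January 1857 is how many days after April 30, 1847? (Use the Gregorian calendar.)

3539

Apr 30, 1847 → Apr 30, 1848: 366 days (Feb 29, 1848 is in that span).
Apr 30, 1848 → Apr 30, 1849: 365 days.
Apr 30, 1849 → Apr 30, 1850: 365 days.
Apr 30, 1850 → Apr 30, 1851: 365 days.
Apr 30, 1851 → Apr 30, 1852: 366 days (Feb 29, 1852 is in that span).
Apr 30, 1852 → Apr 30, 1853: 365 days.
Apr 30, 1853 → Apr 30, 1854: 365 days.
Apr 30, 1854 → Apr 30, 1855: 365 days.
Apr 30, 1855 → Apr 30, 1856: 366 days (Feb 29, 1856 is in that span).
Apr 30, 1856 → May 30, 1856: 30 days (April has 30).
May 30, 1856 → Jun 30, 1856: 31 days (May has 31).
Jun 30, 1856 → Jul 30, 1856: 30 days (June has 30).
Jul 30, 1856 → Aug 30, 1856: 31 days (July has 31).
Aug 30, 1856 → Sep 30, 1856: 31 days (August has 31).
Sep 30, 1856 → Oct 30, 1856: 30 days (September has 30).
Oct 30, 1856 → Nov 30, 1856: 31 days (October has 31).
Nov 30, 1856 → Dec 30, 1856: 30 days (November has 30).
Dec 30, 1856 → Jan 6, 1857: 7 days.
Total: 3539 days.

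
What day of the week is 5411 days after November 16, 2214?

Wednesday

First find the weekday of Nov 16, 2214. Doomsday rule: the anchor day for the 2200s is Friday. For year 14: 14÷12 = 1 r 2, and 2÷4 = 0, so 1+2+0 = 3.
Friday + 3 ≡ Monday — that's 2214's doomsday.
In November the doomsday date is Nov 7.
Nov 16 is 9 days after Nov 7; 9 mod 7 = 2, so Monday + 2 = Wednesday.
5411 mod 7 = 0, so 5411 days after a Wednesday is Wednesday + 0 = Wednesday.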